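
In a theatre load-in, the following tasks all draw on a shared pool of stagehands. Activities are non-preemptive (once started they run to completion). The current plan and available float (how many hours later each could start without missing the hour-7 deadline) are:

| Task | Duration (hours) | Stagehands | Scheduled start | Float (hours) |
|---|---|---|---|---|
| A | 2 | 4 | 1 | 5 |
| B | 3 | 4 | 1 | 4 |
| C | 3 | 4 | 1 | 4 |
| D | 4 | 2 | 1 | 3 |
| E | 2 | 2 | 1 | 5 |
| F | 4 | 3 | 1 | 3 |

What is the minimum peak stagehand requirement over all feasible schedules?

9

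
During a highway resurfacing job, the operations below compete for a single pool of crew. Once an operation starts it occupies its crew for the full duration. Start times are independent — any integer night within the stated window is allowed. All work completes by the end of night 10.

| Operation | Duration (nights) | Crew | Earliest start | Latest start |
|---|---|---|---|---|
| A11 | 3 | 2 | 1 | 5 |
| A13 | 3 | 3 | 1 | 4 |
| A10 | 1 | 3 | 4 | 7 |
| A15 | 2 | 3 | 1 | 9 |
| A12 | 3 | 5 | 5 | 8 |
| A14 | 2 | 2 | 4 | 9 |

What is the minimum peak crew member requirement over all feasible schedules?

5

Early-start (A11@1, A13@1, A10@4, A15@1, A12@5, A14@4) gives peak 8: n1:8  n2:8  n3:5  n4:5  n5:7  n6:5  n7:5  n8:0  n9:0  n10:0.
Shift A15→5, A12→7.
Schedule A11@1, A13@1, A10@4, A15@5, A12@7, A14@4: n1:5  n2:5  n3:5  n4:5  n5:5  n6:3  n7:5  n8:5  n9:5  n10:0 — peak 5.
Total crew member-nights = 43 over 10 nights ⇒ peak ≥ ⌈43/10⌉ = 5, so 5 is optimal.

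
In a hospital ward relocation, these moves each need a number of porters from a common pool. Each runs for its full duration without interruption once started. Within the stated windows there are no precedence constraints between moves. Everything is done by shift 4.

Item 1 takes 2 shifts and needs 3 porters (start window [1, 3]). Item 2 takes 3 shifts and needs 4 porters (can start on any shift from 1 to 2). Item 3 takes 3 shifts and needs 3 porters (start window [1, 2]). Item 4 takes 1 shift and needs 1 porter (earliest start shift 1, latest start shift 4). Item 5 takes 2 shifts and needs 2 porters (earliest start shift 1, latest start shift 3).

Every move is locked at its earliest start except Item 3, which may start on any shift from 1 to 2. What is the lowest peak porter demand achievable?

Item 3@1: s1:13  s2:12  s3:7  s4:0 → peak 13
Item 3@2: s1:10  s2:12  s3:7  s4:3 → peak 12
Best is Item 3@2, peak 12.

12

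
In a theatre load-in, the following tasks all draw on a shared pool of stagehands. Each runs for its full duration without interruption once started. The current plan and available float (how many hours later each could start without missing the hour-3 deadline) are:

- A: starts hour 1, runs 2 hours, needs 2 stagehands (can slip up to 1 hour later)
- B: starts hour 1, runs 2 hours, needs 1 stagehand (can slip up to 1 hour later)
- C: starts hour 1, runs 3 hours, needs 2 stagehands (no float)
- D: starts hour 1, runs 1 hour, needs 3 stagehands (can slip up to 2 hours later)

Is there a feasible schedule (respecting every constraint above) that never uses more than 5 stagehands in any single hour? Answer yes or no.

yes

Schedule A@1, B@1, C@1, D@3: h1:5  h2:5  h3:5 — peak 5 ≤ 5.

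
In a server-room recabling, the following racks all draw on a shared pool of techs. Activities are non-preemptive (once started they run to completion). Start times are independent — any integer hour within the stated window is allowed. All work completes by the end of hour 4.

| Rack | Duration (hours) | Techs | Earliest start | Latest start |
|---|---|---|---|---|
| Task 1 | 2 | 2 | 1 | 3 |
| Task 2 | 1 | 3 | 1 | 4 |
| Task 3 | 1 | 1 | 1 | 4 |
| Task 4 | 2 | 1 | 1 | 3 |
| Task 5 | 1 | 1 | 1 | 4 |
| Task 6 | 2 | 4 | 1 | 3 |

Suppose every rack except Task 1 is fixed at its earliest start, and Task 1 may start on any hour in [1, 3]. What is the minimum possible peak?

10

Task 1@1: h1:12  h2:7  h3:0  h4:0 → peak 12
Task 1@2: h1:10  h2:7  h3:2  h4:0 → peak 10
Task 1@3: h1:10  h2:5  h3:2  h4:2 → peak 10
Best is Task 1@2, peak 10.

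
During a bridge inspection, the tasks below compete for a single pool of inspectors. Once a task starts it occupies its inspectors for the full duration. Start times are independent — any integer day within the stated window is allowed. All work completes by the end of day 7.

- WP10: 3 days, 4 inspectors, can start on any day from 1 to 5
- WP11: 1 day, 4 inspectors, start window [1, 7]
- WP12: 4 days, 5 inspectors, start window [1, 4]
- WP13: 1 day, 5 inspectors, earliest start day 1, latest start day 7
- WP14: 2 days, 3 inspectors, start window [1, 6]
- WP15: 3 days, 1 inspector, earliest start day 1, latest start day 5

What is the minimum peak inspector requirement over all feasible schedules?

9

Early-start (WP10@1, WP11@1, WP12@1, WP13@1, WP14@1, WP15@1) gives peak 22: d1:22  d2:13  d3:10  d4:5  d5:0  d6:0  d7:0.
Shift WP12→2, WP13→6, WP14→4, WP15→4.
Schedule WP10@1, WP11@1, WP12@2, WP13@6, WP14@4, WP15@4: d1:8  d2:9  d3:9  d4:9  d5:9  d6:6  d7:0 — peak 9.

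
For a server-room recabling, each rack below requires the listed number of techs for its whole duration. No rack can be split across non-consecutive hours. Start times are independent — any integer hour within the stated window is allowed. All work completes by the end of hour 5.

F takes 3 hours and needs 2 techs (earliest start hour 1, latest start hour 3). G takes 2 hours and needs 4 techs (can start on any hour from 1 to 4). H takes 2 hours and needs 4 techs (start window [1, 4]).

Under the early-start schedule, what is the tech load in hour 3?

2

At early start, hour 3 has: F.
Demand: 2 = 2.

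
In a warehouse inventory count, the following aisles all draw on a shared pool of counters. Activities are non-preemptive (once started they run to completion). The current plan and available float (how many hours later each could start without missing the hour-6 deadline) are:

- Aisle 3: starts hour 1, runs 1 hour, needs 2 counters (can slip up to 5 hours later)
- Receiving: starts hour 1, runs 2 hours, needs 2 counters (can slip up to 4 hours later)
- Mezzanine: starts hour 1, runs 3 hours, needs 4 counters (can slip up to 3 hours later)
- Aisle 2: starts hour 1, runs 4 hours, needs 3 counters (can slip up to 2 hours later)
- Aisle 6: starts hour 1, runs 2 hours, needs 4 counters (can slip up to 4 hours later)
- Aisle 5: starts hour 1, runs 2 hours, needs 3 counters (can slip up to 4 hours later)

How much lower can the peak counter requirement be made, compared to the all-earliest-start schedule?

10

Early-start peak: h1:18  h2:16  h3:7  h4:3  h5:0  h6:0 ⇒ 18.
Leveled (Aisle 3@1, Receiving@1, Mezzanine@4, Aisle 2@1, Aisle 6@5, Aisle 5@2): h1:7  h2:8  h3:6  h4:7  h5:8  h6:8 ⇒ 8.
Reduction 18 − 8 = 10.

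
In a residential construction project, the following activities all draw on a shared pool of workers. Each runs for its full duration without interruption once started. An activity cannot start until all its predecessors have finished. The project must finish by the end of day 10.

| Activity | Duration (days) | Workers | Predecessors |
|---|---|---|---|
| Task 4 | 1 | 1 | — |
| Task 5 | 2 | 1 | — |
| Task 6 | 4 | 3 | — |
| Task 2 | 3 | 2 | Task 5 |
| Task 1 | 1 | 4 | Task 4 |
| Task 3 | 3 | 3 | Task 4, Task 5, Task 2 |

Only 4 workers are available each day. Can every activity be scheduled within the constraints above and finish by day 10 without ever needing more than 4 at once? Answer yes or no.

The minimum achievable peak is 5; 4 < 5, so no feasible schedule stays within the cap.

no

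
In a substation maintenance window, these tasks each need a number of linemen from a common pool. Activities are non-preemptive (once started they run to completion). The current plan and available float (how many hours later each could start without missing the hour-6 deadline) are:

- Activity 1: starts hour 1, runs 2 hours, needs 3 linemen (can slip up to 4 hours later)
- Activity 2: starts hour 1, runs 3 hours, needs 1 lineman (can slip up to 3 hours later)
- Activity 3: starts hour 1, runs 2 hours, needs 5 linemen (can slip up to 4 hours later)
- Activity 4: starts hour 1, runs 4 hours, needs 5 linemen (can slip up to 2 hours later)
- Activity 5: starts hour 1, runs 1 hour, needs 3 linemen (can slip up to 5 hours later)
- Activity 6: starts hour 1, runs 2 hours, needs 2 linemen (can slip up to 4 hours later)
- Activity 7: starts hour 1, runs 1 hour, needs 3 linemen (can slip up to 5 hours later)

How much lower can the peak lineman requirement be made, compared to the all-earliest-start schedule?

13

Early-start peak: h1:22  h2:16  h3:6  h4:5  h5:0  h6:0 ⇒ 22.
Leveled (Activity 1@1, Activity 2@1, Activity 3@1, Activity 4@3, Activity 5@3, Activity 6@4, Activity 7@6): h1:9  h2:9  h3:9  h4:7  h5:7  h6:8 ⇒ 9.
Reduction 22 − 9 = 13.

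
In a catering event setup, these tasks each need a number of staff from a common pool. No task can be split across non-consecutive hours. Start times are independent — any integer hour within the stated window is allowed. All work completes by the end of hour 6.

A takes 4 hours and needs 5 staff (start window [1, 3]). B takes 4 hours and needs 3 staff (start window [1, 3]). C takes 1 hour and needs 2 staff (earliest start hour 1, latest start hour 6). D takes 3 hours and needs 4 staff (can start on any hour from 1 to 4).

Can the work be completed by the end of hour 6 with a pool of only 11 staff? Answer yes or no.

The minimum achievable peak is 12; 11 < 12, so no feasible schedule stays within the cap.

no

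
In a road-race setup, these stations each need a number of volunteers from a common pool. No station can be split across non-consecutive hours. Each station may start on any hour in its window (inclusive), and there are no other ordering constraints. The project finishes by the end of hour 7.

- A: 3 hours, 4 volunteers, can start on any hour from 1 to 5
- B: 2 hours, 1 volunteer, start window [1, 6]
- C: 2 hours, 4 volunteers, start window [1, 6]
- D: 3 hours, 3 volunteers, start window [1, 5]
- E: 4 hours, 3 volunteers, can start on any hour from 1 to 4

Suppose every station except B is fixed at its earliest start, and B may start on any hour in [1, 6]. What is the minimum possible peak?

14

B@1: h1:15  h2:15  h3:10  h4:3  h5:0  h6:0  h7:0 → peak 15
B@2: h1:14  h2:15  h3:11  h4:3  h5:0  h6:0  h7:0 → peak 15
B@3: h1:14  h2:14  h3:11  h4:4  h5:0  h6:0  h7:0 → peak 14
B@4: h1:14  h2:14  h3:10  h4:4  h5:1  h6:0  h7:0 → peak 14
B@5: h1:14  h2:14  h3:10  h4:3  h5:1  h6:1  h7:0 → peak 14
B@6: h1:14  h2:14  h3:10  h4:3  h5:0  h6:1  h7:1 → peak 14
Best is B@3, peak 14.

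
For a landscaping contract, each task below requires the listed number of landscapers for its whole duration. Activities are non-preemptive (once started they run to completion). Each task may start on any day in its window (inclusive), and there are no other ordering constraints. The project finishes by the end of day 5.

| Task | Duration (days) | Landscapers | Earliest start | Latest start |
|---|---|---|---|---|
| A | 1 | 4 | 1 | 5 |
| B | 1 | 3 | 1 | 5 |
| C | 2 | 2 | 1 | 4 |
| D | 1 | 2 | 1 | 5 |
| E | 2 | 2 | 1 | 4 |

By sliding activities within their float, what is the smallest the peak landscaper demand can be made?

Early-start (A@1, B@1, C@1, D@1, E@1) gives peak 13: d1:13  d2:4  d3:0  d4:0  d5:0.
Shift B→2, C→3, D→3, E→4.
Schedule A@1, B@2, C@3, D@3, E@4: d1:4  d2:3  d3:4  d4:4  d5:2 — peak 4.
Total landscaper-days = 17 over 5 days ⇒ peak ≥ ⌈17/5⌉ = 4, so 4 is optimal.

4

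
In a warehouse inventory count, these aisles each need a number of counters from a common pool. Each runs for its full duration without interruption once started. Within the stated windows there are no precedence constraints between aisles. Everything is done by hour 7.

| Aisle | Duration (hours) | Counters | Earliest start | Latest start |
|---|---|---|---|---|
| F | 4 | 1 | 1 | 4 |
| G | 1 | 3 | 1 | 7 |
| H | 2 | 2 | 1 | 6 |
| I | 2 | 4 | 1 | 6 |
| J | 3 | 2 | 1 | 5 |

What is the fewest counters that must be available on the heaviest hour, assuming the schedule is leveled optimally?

Early-start (F@1, G@1, H@1, I@1, J@1) gives peak 12: h1:12  h2:9  h3:3  h4:1  h5:0  h6:0  h7:0.
Shift H→2, I→5, J→2.
Schedule F@1, G@1, H@2, I@5, J@2: h1:4  h2:5  h3:5  h4:3  h5:4  h6:4  h7:0 — peak 5.

5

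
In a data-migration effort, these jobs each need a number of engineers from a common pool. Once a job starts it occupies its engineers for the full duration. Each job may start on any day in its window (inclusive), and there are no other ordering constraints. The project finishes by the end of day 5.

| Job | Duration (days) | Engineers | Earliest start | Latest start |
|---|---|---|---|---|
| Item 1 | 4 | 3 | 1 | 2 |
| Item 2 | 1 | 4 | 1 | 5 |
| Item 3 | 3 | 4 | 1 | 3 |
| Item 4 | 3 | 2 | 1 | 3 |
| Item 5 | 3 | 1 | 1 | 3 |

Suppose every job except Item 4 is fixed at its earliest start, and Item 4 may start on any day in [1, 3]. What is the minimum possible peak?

12

Item 4@1: d1:14  d2:10  d3:10  d4:3  d5:0 → peak 14
Item 4@2: d1:12  d2:10  d3:10  d4:5  d5:0 → peak 12
Item 4@3: d1:12  d2:8  d3:10  d4:5  d5:2 → peak 12
Best is Item 4@2, peak 12.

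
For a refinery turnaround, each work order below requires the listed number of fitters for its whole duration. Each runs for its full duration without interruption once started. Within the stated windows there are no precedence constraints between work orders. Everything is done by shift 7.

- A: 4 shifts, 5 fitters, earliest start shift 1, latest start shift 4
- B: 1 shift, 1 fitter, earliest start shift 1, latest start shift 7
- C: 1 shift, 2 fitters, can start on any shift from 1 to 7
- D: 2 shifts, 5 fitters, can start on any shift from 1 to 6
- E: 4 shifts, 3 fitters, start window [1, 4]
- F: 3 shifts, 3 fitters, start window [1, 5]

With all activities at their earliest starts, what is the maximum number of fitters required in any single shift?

19

Early-start schedule: A@1, B@1, C@1, D@1, E@1, F@1.
Load per shift: shift 1: 19, shift 2: 16, shift 3: 11, shift 4: 8, shift 5: 0, shift 6: 0, shift 7: 0.
Peak is 19.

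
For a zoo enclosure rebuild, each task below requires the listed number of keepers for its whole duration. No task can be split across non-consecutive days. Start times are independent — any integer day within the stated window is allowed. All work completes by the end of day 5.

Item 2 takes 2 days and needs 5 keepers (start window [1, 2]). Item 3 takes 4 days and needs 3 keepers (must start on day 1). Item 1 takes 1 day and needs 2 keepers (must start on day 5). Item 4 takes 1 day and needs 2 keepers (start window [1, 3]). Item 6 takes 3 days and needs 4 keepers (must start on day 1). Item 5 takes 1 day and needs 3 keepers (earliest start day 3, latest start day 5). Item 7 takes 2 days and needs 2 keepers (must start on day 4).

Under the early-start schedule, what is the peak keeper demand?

14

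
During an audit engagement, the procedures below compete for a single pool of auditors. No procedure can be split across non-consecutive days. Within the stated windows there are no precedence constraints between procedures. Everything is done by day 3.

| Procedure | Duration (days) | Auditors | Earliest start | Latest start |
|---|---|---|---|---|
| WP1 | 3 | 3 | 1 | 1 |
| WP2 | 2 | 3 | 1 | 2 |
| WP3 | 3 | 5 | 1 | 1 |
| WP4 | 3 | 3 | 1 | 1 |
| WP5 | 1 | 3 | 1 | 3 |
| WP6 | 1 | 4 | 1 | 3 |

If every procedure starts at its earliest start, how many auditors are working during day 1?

21

At early start, day 1 has: WP1, WP2, WP3, WP4, WP5, WP6.
Demand: 3 + 3 + 5 + 3 + 3 + 4 = 21.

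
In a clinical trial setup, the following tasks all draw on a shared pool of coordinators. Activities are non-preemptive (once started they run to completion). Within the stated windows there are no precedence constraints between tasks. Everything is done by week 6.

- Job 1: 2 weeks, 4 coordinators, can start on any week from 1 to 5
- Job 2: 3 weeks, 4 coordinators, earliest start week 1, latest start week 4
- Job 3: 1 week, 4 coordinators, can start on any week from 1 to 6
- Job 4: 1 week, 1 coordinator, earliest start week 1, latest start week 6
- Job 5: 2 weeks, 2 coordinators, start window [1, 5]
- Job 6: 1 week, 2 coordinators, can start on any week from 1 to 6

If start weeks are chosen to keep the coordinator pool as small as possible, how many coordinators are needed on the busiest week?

6

Early-start (Job 1@1, Job 2@1, Job 3@1, Job 4@1, Job 5@1, Job 6@1) gives peak 17: w1:17  w2:10  w3:4  w4:0  w5:0  w6:0.
Shift Job 2→3, Job 3→6, Job 5→2, Job 6→4.
Schedule Job 1@1, Job 2@3, Job 3@6, Job 4@1, Job 5@2, Job 6@4: w1:5  w2:6  w3:6  w4:6  w5:4  w6:4 — peak 6.
Total coordinator-weeks = 31 over 6 weeks ⇒ peak ≥ ⌈31/6⌉ = 6, so 6 is optimal.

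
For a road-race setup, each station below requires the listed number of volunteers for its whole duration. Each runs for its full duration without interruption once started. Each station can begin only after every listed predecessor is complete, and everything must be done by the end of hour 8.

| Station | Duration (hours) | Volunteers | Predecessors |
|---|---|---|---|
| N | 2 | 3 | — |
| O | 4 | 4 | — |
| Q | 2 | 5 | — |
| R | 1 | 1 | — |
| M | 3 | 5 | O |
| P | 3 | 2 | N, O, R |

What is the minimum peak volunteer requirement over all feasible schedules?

9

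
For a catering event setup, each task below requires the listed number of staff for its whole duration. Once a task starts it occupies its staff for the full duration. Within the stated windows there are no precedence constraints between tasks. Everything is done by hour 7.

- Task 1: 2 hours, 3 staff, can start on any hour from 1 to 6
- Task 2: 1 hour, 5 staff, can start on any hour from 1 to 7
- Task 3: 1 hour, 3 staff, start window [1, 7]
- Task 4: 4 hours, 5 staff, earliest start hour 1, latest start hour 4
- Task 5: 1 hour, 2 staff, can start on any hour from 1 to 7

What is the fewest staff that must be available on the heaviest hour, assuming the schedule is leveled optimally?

Early-start (Task 1@1, Task 2@1, Task 3@1, Task 4@1, Task 5@1) gives peak 18: h1:18  h2:8  h3:5  h4:5  h5:0  h6:0  h7:0.
Shift Task 2→3, Task 4→4, Task 5→2.
Schedule Task 1@1, Task 2@3, Task 3@1, Task 4@4, Task 5@2: h1:6  h2:5  h3:5  h4:5  h5:5  h6:5  h7:5 — peak 6.
Total staffer-hours = 36 over 7 hours ⇒ peak ≥ ⌈36/7⌉ = 6, so 6 is optimal.

6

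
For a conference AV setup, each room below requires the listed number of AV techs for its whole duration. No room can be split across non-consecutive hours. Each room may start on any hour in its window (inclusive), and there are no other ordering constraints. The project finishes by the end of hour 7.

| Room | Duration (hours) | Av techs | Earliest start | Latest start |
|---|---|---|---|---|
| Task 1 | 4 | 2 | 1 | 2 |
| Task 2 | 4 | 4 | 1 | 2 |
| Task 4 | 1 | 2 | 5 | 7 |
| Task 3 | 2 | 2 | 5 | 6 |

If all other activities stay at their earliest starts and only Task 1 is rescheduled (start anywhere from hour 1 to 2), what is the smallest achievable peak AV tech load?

Task 1@1: h1:6  h2:6  h3:6  h4:6  h5:4  h6:2  h7:0 → peak 6
Task 1@2: h1:4  h2:6  h3:6  h4:6  h5:6  h6:2  h7:0 → peak 6
Best is Task 1@1, peak 6.

6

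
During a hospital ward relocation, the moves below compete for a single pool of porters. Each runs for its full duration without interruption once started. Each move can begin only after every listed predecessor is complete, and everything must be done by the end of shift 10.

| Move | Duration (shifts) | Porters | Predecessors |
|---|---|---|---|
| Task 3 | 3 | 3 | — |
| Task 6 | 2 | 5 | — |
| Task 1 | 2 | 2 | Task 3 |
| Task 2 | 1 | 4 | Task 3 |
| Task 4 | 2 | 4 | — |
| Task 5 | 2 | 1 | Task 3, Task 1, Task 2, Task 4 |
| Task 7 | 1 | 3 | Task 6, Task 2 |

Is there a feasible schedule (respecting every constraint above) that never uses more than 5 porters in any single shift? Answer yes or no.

The minimum achievable peak is 6; 5 < 6, so no feasible schedule stays within the cap.

no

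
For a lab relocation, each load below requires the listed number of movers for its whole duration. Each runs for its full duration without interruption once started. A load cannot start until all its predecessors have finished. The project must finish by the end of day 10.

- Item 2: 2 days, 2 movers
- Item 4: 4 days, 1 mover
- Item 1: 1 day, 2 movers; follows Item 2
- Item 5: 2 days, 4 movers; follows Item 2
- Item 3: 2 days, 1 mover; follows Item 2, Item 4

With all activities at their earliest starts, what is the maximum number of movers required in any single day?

Early-start schedule: Item 2@1, Item 4@1, Item 1@3, Item 5@3, Item 3@5.
Load per day: day 1: 3, day 2: 3, day 3: 7, day 4: 5, day 5: 1, day 6: 1, day 7: 0, day 8: 0, day 9: 0, day 10: 0.
Peak is 7.

7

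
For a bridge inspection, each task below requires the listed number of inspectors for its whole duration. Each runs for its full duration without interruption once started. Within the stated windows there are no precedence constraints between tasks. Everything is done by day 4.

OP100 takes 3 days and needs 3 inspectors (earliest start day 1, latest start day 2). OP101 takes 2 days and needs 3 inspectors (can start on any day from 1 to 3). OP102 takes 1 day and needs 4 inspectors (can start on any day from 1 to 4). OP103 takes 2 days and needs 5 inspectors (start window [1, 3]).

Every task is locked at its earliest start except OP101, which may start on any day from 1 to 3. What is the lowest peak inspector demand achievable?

OP101@1: d1:15  d2:11  d3:3  d4:0 → peak 15
OP101@2: d1:12  d2:11  d3:6  d4:0 → peak 12
OP101@3: d1:12  d2:8  d3:6  d4:3 → peak 12
Best is OP101@2, peak 12.

12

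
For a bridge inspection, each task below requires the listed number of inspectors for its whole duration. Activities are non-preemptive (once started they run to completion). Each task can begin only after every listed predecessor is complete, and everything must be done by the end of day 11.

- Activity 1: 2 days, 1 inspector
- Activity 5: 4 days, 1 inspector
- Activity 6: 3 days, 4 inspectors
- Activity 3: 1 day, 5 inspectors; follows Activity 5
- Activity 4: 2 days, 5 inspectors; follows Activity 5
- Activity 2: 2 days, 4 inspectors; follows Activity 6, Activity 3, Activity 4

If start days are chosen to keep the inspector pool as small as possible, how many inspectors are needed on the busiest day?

Early-start (Activity 1@1, Activity 5@1, Activity 6@1, Activity 3@5, Activity 4@5, Activity 2@7) gives peak 10: d1:6  d2:6  d3:5  d4:1  d5:10  d6:5  d7:4  d8:4  d9:0  d10:0  d11:0.
Shift Activity 6→3, Activity 3→6, Activity 4→7, Activity 2→9.
Schedule Activity 1@1, Activity 5@1, Activity 6@3, Activity 3@6, Activity 4@7, Activity 2@9: d1:2  d2:2  d3:5  d4:5  d5:4  d6:5  d7:5  d8:5  d9:4  d10:4  d11:0 — peak 5.

5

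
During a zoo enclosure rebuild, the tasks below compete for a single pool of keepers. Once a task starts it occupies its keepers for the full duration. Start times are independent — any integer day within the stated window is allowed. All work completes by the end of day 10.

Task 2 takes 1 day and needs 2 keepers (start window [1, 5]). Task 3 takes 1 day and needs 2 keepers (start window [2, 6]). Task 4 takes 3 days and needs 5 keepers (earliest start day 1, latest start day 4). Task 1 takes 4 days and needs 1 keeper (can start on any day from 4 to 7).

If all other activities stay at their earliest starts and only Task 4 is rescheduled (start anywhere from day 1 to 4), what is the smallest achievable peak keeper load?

6

Task 4@1: d1:7  d2:7  d3:5  d4:1  d5:1  d6:1  d7:1  d8:0  d9:0  d10:0 → peak 7
Task 4@2: d1:2  d2:7  d3:5  d4:6  d5:1  d6:1  d7:1  d8:0  d9:0  d10:0 → peak 7
Task 4@3: d1:2  d2:2  d3:5  d4:6  d5:6  d6:1  d7:1  d8:0  d9:0  d10:0 → peak 6
Task 4@4: d1:2  d2:2  d3:0  d4:6  d5:6  d6:6  d7:1  d8:0  d9:0  d10:0 → peak 6
Best is Task 4@3, peak 6.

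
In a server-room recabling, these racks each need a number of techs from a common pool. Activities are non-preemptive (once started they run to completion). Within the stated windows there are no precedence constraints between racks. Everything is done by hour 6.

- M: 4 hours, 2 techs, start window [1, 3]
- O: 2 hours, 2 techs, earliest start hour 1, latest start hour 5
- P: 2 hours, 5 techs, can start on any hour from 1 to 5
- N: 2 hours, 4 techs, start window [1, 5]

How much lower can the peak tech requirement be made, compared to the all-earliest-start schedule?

Early-start peak: h1:13  h2:13  h3:2  h4:2  h5:0  h6:0 ⇒ 13.
Leveled (M@1, O@1, P@5, N@3): h1:4  h2:4  h3:6  h4:6  h5:5  h6:5 ⇒ 6.
Reduction 13 − 6 = 7.

7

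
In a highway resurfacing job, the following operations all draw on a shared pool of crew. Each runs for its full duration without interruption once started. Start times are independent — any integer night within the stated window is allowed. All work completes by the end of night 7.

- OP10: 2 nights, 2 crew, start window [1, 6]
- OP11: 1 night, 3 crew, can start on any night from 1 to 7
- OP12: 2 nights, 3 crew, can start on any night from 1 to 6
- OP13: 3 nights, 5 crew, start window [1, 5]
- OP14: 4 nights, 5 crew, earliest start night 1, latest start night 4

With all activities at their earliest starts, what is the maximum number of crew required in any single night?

18

Early-start schedule: OP10@1, OP11@1, OP12@1, OP13@1, OP14@1.
Load per night: night 1: 18, night 2: 15, night 3: 10, night 4: 5, night 5: 0, night 6: 0, night 7: 0.
Peak is 18.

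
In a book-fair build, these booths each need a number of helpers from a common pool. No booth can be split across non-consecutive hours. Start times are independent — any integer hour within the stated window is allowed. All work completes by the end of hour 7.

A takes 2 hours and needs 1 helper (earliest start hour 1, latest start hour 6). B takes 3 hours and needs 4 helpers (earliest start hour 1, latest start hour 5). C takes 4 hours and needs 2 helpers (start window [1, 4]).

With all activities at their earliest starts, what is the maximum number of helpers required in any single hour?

7

Early-start schedule: A@1, B@1, C@1.
Load per hour: hour 1: 7, hour 2: 7, hour 3: 6, hour 4: 2, hour 5: 0, hour 6: 0, hour 7: 0.
Peak is 7.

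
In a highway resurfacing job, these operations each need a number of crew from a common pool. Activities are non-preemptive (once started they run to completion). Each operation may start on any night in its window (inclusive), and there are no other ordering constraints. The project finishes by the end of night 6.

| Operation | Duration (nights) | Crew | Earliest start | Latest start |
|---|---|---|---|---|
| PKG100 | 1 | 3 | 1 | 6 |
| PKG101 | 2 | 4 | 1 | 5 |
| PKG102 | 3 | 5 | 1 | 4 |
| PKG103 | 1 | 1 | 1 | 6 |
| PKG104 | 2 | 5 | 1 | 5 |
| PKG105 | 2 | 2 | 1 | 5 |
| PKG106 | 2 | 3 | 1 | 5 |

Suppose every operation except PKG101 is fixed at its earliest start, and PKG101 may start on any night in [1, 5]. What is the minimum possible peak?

19

PKG101@1: n1:23  n2:19  n3:5  n4:0  n5:0  n6:0 → peak 23
PKG101@2: n1:19  n2:19  n3:9  n4:0  n5:0  n6:0 → peak 19
PKG101@3: n1:19  n2:15  n3:9  n4:4  n5:0  n6:0 → peak 19
PKG101@4: n1:19  n2:15  n3:5  n4:4  n5:4  n6:0 → peak 19
PKG101@5: n1:19  n2:15  n3:5  n4:0  n5:4  n6:4 → peak 19
Best is PKG101@2, peak 19.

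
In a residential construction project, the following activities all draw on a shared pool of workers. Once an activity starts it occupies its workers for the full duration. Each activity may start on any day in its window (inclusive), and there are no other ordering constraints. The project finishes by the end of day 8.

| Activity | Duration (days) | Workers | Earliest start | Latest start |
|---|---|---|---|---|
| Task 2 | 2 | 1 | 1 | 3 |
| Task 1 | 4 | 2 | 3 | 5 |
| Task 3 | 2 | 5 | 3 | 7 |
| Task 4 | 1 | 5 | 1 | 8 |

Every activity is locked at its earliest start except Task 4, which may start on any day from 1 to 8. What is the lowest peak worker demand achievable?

7

Task 4@1: d1:6  d2:1  d3:7  d4:7  d5:2  d6:2  d7:0  d8:0 → peak 7
Task 4@2: d1:1  d2:6  d3:7  d4:7  d5:2  d6:2  d7:0  d8:0 → peak 7
Task 4@3: d1:1  d2:1  d3:12  d4:7  d5:2  d6:2  d7:0  d8:0 → peak 12
Task 4@4: d1:1  d2:1  d3:7  d4:12  d5:2  d6:2  d7:0  d8:0 → peak 12
Task 4@5: d1:1  d2:1  d3:7  d4:7  d5:7  d6:2  d7:0  d8:0 → peak 7
Task 4@6: d1:1  d2:1  d3:7  d4:7  d5:2  d6:7  d7:0  d8:0 → peak 7
Task 4@7: d1:1  d2:1  d3:7  d4:7  d5:2  d6:2  d7:5  d8:0 → peak 7
Task 4@8: d1:1  d2:1  d3:7  d4:7  d5:2  d6:2  d7:0  d8:5 → peak 7
Best is Task 4@1, peak 7.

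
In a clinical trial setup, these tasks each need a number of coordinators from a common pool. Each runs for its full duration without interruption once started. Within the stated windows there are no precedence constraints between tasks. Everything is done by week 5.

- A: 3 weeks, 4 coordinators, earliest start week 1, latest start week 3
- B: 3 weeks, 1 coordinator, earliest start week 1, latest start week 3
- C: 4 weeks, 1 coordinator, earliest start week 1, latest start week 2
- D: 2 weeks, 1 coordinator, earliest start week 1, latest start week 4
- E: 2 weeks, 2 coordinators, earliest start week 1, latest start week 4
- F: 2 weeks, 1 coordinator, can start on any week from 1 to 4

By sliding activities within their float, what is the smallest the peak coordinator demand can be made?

Early-start (A@1, B@1, C@1, D@1, E@1, F@1) gives peak 10: w1:10  w2:10  w3:6  w4:1  w5:0.
Shift D→4, E→4, F→4.
Schedule A@1, B@1, C@1, D@4, E@4, F@4: w1:6  w2:6  w3:6  w4:5  w5:4 — peak 6.
Total coordinator-weeks = 27 over 5 weeks ⇒ peak ≥ ⌈27/5⌉ = 6, so 6 is optimal.

6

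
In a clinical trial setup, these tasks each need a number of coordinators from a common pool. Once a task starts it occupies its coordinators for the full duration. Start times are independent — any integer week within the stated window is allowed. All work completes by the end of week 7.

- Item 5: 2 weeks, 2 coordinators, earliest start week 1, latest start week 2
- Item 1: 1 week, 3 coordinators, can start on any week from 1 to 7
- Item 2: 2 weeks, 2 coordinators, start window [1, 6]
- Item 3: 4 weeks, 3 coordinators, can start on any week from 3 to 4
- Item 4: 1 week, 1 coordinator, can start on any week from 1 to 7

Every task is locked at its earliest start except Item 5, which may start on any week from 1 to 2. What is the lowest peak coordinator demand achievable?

6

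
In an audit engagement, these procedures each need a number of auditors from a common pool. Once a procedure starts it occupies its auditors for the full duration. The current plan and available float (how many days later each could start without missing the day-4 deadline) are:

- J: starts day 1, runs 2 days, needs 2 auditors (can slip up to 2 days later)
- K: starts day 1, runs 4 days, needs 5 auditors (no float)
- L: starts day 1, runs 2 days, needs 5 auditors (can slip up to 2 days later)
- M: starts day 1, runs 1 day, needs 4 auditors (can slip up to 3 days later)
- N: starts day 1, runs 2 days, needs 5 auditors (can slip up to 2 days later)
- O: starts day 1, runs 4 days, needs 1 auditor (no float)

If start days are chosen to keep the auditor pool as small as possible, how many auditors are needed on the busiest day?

15

Early-start (J@1, K@1, L@1, M@1, N@1, O@1) gives peak 22: d1:22  d2:18  d3:6  d4:6.
Shift M→3, N→3.
Schedule J@1, K@1, L@1, M@3, N@3, O@1: d1:13  d2:13  d3:15  d4:11 — peak 15.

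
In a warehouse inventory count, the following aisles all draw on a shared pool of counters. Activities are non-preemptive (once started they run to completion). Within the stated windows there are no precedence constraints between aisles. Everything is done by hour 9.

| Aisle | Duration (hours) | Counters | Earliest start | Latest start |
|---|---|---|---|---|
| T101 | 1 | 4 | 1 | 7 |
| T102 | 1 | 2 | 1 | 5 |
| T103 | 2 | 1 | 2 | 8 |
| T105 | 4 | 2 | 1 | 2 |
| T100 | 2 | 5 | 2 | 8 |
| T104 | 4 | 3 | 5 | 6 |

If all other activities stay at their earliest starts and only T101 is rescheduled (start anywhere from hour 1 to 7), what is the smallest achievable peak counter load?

8

T101@1: h1:8  h2:8  h3:8  h4:2  h5:3  h6:3  h7:3  h8:3  h9:0 → peak 8
T101@2: h1:4  h2:12  h3:8  h4:2  h5:3  h6:3  h7:3  h8:3  h9:0 → peak 12
T101@3: h1:4  h2:8  h3:12  h4:2  h5:3  h6:3  h7:3  h8:3  h9:0 → peak 12
T101@4: h1:4  h2:8  h3:8  h4:6  h5:3  h6:3  h7:3  h8:3  h9:0 → peak 8
T101@5: h1:4  h2:8  h3:8  h4:2  h5:7  h6:3  h7:3  h8:3  h9:0 → peak 8
T101@6: h1:4  h2:8  h3:8  h4:2  h5:3  h6:7  h7:3  h8:3  h9:0 → peak 8
T101@7: h1:4  h2:8  h3:8  h4:2  h5:3  h6:3  h7:7  h8:3  h9:0 → peak 8
Best is T101@1, peak 8.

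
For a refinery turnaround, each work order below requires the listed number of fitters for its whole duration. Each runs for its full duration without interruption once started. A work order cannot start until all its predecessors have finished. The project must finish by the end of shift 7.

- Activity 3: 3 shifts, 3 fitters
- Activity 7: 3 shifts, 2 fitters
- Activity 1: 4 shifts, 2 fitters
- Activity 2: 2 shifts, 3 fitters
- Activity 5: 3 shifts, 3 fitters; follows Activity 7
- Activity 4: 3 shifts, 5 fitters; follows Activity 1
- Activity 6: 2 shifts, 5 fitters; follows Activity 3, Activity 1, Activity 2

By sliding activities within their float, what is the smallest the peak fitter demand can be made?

Schedule Activity 3@1, Activity 7@1, Activity 1@1, Activity 2@1, Activity 5@4, Activity 4@5, Activity 6@5: s1:10  s2:10  s3:7  s4:5  s5:13  s6:13  s7:5 — peak 13.

13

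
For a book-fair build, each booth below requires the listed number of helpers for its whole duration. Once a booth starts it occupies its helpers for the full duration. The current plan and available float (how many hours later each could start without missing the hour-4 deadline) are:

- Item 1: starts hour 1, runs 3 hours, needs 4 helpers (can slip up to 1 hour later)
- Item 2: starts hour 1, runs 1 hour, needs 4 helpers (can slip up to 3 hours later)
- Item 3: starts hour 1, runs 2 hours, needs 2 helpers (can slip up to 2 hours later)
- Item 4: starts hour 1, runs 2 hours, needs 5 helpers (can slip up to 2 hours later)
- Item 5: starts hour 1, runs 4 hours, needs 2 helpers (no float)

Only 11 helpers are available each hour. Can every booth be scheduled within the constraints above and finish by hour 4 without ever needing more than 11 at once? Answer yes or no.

Schedule Item 1@1, Item 2@4, Item 3@1, Item 4@3, Item 5@1: h1:8  h2:8  h3:11  h4:11 — peak 11 ≤ 11.

yes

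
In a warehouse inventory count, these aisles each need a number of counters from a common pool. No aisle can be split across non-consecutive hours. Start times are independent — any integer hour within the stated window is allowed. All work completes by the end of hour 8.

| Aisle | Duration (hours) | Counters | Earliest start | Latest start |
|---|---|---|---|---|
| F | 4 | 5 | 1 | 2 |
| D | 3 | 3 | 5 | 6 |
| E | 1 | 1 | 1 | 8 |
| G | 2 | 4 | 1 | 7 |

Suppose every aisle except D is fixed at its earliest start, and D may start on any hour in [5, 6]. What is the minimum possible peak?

D@5: h1:10  h2:9  h3:5  h4:5  h5:3  h6:3  h7:3  h8:0 → peak 10
D@6: h1:10  h2:9  h3:5  h4:5  h5:0  h6:3  h7:3  h8:3 → peak 10
Best is D@5, peak 10.

10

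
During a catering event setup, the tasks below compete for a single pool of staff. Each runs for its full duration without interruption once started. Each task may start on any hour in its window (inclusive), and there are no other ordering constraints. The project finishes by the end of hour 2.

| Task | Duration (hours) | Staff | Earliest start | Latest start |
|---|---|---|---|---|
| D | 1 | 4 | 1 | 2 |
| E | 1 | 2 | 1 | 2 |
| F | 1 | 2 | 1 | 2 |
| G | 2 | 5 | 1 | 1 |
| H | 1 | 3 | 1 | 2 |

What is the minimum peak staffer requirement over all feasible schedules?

11

Early-start (D@1, E@1, F@1, G@1, H@1) gives peak 16: h1:16  h2:5.
Shift F→2, H→2.
Schedule D@1, E@1, F@2, G@1, H@2: h1:11  h2:10 — peak 11.
Total staffer-hours = 21 over 2 hours ⇒ peak ≥ ⌈21/2⌉ = 11, so 11 is optimal.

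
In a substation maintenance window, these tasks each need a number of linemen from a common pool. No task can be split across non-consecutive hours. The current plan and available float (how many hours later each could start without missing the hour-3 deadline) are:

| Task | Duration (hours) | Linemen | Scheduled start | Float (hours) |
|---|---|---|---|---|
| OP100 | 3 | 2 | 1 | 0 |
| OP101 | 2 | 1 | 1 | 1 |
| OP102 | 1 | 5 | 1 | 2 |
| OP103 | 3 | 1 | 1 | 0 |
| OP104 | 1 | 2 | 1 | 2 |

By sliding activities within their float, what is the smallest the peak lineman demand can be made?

Early-start (OP100@1, OP101@1, OP102@1, OP103@1, OP104@1) gives peak 11: h1:11  h2:4  h3:3.
Shift OP102→3.
Schedule OP100@1, OP101@1, OP102@3, OP103@1, OP104@1: h1:6  h2:4  h3:8 — peak 8.
No arrangement of the 18 feasible schedules does better.

8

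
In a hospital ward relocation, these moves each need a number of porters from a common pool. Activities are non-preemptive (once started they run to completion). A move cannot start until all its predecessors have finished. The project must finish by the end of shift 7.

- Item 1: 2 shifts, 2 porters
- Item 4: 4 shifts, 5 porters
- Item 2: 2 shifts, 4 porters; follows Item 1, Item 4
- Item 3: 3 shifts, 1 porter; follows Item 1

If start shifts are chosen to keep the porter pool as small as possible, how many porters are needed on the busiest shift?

7

Schedule Item 1@1, Item 4@1, Item 2@5, Item 3@3: s1:7  s2:7  s3:6  s4:6  s5:5  s6:4  s7:0 — peak 7.
No arrangement of the 18 feasible schedules does better.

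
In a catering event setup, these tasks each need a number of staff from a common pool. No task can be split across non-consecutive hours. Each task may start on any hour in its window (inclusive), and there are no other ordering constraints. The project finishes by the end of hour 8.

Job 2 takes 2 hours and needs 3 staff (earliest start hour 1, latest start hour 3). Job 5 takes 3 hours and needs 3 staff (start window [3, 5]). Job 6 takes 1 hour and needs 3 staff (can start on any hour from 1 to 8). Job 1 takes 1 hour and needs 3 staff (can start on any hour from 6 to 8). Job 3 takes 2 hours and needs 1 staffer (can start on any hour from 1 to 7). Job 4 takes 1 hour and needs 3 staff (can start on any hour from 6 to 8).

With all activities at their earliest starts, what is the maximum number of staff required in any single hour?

7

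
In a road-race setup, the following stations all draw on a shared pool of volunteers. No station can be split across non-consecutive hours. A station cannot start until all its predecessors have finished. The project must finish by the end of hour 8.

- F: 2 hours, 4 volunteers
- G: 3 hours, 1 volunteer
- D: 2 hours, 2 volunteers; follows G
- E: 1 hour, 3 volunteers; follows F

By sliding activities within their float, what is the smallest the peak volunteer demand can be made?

4

Early-start (F@1, G@1, D@4, E@3) gives peak 5: h1:5  h2:5  h3:4  h4:2  h5:2  h6:0  h7:0  h8:0.
Shift G→3, D→6.
Schedule F@1, G@3, D@6, E@3: h1:4  h2:4  h3:4  h4:1  h5:1  h6:2  h7:2  h8:0 — peak 4.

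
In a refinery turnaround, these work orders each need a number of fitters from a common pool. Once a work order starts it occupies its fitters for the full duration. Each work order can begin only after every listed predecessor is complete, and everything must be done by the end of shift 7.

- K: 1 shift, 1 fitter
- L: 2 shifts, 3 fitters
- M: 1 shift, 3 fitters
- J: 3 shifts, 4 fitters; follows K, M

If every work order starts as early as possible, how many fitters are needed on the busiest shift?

7

Early-start schedule: K@1, L@1, M@1, J@2.
Load per shift: shift 1: 7, shift 2: 7, shift 3: 4, shift 4: 4, shift 5: 0, shift 6: 0, shift 7: 0.
Peak is 7.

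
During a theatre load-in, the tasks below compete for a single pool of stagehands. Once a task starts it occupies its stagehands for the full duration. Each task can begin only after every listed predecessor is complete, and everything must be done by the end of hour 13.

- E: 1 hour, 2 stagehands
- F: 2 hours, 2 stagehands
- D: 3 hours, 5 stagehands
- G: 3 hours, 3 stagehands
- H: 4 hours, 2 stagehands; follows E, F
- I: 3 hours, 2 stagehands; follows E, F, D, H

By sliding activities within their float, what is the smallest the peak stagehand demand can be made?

5

Early-start (E@1, F@1, D@1, G@1, H@3, I@7) gives peak 12: h1:12  h2:10  h3:10  h4:2  h5:2  h6:2  h7:2  h8:2  h9:2  h10:0  h11:0  h12:0  h13:0.
Shift D→3, G→6, H→6, I→10.
Schedule E@1, F@1, D@3, G@6, H@6, I@10: h1:4  h2:2  h3:5  h4:5  h5:5  h6:5  h7:5  h8:5  h9:2  h10:2  h11:2  h12:2  h13:0 — peak 5.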